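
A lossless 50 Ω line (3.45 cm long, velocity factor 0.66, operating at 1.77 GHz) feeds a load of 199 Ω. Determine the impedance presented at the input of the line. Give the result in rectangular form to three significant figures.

λ = v/f = 0.66·c / 1.77 GHz = 0.112 m
βl = 2π·l/λ = 2π × 0.308 = 111°
tan(βl) = tan(111°) = -2.6
Z_in = Z_0·(Z_L + jZ_0·tanβl)/(Z_0 + jZ_L·tanβl)
     = 50·(199 − j130)/(50 − j518)

Z_in ≈ 14.3 + j17.8 Ω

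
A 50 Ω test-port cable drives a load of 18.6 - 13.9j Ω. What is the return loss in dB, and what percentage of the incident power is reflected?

RL ≈ 6.19 dB; 24.1% of incident power reflected

Γ = (-31.4 − j13.9)/(68.6 − j13.9), |Γ| = 0.491
RL = −20·log₁₀(0.491) = 6.19 dB
P_refl/P_inc = |Γ|² = 0.241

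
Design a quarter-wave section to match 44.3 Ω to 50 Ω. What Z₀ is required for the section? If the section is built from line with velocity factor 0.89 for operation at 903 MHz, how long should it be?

Z_qwt ≈ 47.1 Ω; length ≈ 7.39 cm

Z_qwt = √(Z_0·R_L) = √(50 × 44.3) = √2215
λ = 0.89·c/f = 0.296 m, so l = λ/4 = 0.0739 m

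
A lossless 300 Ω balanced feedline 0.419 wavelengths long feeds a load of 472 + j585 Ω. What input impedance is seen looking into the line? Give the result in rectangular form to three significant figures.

βl = 2π × 0.419 = 151°
tan(βl) = tan(151°) = -0.558
Z_in = Z_0·(Z_L + jZ_0·tanβl)/(Z_0 + jZ_L·tanβl)
     = 300·(472 + j418)/(626 − j263)

Z_in ≈ 121 + j251 Ω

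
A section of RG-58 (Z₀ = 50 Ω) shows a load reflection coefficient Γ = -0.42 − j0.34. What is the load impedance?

Z_L ≈ 16.6 − j15.9 Ω

Z_L = Z_0·(1 + Γ)/(1 − Γ) = 50·(0.58 − j0.34)/(1.42 + j0.34)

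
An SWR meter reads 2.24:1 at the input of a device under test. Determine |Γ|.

|Γ| ≈ 0.383

|Γ| = (S − 1)/(S + 1) = (2.24 − 1)/(2.24 + 1) = 1.24/3.24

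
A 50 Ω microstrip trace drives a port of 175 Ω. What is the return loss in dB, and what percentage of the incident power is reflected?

RL ≈ 5.11 dB; 30.9% of incident power reflected

Γ = (175 − 50)/(175 + 50) = 0.556
RL = −20·log₁₀(0.556) = 5.11 dB
P_refl/P_inc = |Γ|² = 0.309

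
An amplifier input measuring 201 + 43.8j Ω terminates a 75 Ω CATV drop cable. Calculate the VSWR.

Γ = (Z_L − Z_0)/(Z_L + Z_0) = (126 + j43.8)/(276 + j43.8)
|Γ| = 133/279 = 0.477
VSWR = (1 + |Γ|)/(1 − |Γ|) = 1.48/0.523

VSWR ≈ 2.83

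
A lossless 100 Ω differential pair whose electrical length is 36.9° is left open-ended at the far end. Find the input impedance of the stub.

Z_in ≈ −j133 Ω

tan(βl) = 0.751
For an open-ended stub, Z_in = −jZ_0·cot(βl) = −jZ_0/tan(βl)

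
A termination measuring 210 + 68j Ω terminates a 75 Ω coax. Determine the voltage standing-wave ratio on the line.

VSWR ≈ 3.13

Γ = (Z_L − Z_0)/(Z_L + Z_0) = (135 + j68)/(285 + j68)
|Γ| = 151/293 = 0.516
VSWR = (1 + |Γ|)/(1 − |Γ|) = 1.52/0.484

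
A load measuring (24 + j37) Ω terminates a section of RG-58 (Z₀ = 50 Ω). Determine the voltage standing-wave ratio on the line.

Γ = (Z_L − Z_0)/(Z_L + Z_0) = (-26 + j37)/(74 + j37)
|Γ| = 45.2/82.7 = 0.547
VSWR = (1 + |Γ|)/(1 − |Γ|) = 1.55/0.453

VSWR ≈ 3.41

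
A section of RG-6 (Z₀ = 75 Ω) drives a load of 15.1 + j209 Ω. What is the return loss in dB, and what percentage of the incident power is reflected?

RL ≈ 0.397 dB; 91.3% of incident power reflected

Γ = (-59.9 + j209)/(90.1 + j209), |Γ| = 0.955
RL = −20·log₁₀(0.955) = 0.397 dB
P_refl/P_inc = |Γ|² = 0.913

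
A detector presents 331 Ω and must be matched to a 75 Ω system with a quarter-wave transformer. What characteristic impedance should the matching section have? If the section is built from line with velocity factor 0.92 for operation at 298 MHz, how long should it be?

Z_qwt = √(Z_0·R_L) = √(75 × 331) = √24820
λ = 0.92·c/f = 0.926 m, so l = λ/4 = 0.232 m

Z_qwt ≈ 158 Ω; length ≈ 23.2 cm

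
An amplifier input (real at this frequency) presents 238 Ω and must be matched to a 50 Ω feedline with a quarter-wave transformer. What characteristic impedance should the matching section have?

Z_qwt ≈ 109 Ω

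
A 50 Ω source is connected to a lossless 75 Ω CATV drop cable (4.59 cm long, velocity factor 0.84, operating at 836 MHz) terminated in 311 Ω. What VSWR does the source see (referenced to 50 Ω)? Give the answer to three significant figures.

VSWR ≈ 3.95

λ = v/f = 0.84·c / 836 MHz = 0.301 m
βl = 2π·l/λ = 2π × 0.152 = 54.8°
tan(βl) = 1.42
Z_in = Z_0·(Z_L + jZ_0·tanβl)/(Z_0 + jZ_L·tanβl) = 26.3 − j48.4 Ω
Γ_s = (Z_in − Z_s)/(Z_in + Z_s) = (-23.7 − j48.4)/(76.3 − j48.4), |Γ_s| = 0.596
VSWR = (1 + |Γ_s|)/(1 − |Γ_s|)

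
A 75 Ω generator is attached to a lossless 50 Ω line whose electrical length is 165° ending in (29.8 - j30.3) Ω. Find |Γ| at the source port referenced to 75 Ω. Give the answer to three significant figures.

|Γ| ≈ 0.424

tan(βl) = -0.268
Z_in = Z_0·(Z_L + jZ_0·tanβl)/(Z_0 + jZ_L·tanβl) = 43.9 − j43.8 Ω
Γ_s = (Z_in − Z_s)/(Z_in + Z_s) = (-31.1 − j43.8)/(119 − j43.8), |Γ_s| = 0.424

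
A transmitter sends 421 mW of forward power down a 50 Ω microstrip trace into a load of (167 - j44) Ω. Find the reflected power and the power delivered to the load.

P_reflected ≈ 134 mW; P_delivered ≈ 287 mW

|Γ| = |(117 − j44)/(217 − j44)| = 0.565
|Γ|² = 0.319
P_refl = |Γ|²·P_inc = 134 mW, P_del = (1 − |Γ|²)·P_inc = 287 mW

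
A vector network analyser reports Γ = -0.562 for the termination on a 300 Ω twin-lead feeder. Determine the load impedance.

Z_L = Z_0·(1 + Γ)/(1 − Γ) = 300·(0.438)/(1.56)

Z_L ≈ 84.1 Ω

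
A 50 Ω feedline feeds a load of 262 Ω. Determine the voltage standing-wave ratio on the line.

VSWR ≈ 5.24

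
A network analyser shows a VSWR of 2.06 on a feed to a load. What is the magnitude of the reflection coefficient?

|Γ| = (S − 1)/(S + 1) = (2.06 − 1)/(2.06 + 1) = 1.06/3.06

|Γ| ≈ 0.346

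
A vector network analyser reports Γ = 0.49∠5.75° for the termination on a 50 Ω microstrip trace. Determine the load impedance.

Z_L ≈ 143 + j18.5 Ω

Z_L = Z_0·(1 + Γ)/(1 − Γ) = 50·(1.49 + j0.0491)/(0.512 − j0.0491)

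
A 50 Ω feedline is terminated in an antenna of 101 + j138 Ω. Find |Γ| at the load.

|Γ| ≈ 0.719

Γ = (Z_L − Z_0)/(Z_L + Z_0) = (51 + j138)/(151 + j138)
|Γ| = 147/205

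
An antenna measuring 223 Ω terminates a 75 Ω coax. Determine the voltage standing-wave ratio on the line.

VSWR ≈ 2.97

Γ = (223 − 75)/(223 + 75) = 0.497
VSWR = (1 + 0.497)/(1 − 0.497)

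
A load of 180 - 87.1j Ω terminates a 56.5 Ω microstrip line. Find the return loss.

Γ = (123.5 − j87.1)/(236.5 − j87.1), |Γ| = 0.6
RL = −20·log₁₀|Γ| = −20·log₁₀(0.6)

RL ≈ 4.44 dB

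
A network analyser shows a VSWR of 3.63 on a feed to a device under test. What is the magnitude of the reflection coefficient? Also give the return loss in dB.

|Γ| ≈ 0.568; return loss ≈ 4.91 dB

|Γ| = (S − 1)/(S + 1) = (3.63 − 1)/(3.63 + 1) = 2.63/4.63
RL = −20·log₁₀|Γ| = −20·log₁₀(0.568)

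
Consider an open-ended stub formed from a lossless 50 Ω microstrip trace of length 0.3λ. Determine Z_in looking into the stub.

Z_in ≈ +j16.2 Ω

βl = 2π × 0.3 = 108°
tan(βl) = -3.08
For an open-ended stub, Z_in = −jZ_0·cot(βl) = −jZ_0/tan(βl)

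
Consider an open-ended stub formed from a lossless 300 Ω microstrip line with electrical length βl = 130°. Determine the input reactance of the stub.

tan(βl) = -1.19
For an open-ended stub, Z_in = −jZ_0·cot(βl) = −jZ_0/tan(βl)

X_in ≈ 252 Ω (inductive)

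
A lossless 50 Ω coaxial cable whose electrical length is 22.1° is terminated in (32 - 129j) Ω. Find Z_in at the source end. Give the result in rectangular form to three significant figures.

tan(βl) = tan(22.1°) = 0.406
Z_in = Z_0·(Z_L + jZ_0·tanβl)/(Z_0 + jZ_L·tanβl)
     = 50·(32 − j109)/(102 + j13)

Z_in ≈ 8.75 − j54.2 Ω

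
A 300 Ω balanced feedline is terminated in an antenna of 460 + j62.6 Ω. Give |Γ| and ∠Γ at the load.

Γ = (Z_L − Z_0)/(Z_L + Z_0) = (160 + j62.6)/(760 + j62.6)
|Γ| = 172/763 = 0.225

Γ ≈ 0.225 ∠ 16.7°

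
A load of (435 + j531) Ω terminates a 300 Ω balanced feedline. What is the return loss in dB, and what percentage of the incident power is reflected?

Γ = (135 + j531)/(735 + j531), |Γ| = 0.604
RL = −20·log₁₀(0.604) = 4.38 dB
P_refl/P_inc = |Γ|² = 0.365

RL ≈ 4.38 dB; 36.5% of incident power reflected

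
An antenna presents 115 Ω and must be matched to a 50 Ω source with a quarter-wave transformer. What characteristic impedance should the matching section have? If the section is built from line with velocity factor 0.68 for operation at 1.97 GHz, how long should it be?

Z_qwt = √(Z_0·R_L) = √(50 × 115) = √5750
λ = 0.68·c/f = 0.104 m, so l = λ/4 = 0.0259 m

Z_qwt ≈ 75.8 Ω; length ≈ 2.59 cm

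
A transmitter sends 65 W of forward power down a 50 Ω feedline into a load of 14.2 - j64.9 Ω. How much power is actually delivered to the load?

|Γ| = |(-35.8 − j64.9)/(64.2 − j64.9)| = 0.812
|Γ|² = 0.659
P_refl = |Γ|²·P_inc = 42.8 W, P_del = (1 − |Γ|²)·P_inc = 22.2 W

P_delivered ≈ 22.2 W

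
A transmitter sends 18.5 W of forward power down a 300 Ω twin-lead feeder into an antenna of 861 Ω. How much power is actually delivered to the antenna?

P_delivered ≈ 14.2 W

Γ = (861 − 300)/(861 + 300) = 0.483
|Γ|² = 0.233
P_refl = |Γ|²·P_inc = 4.32 W, P_del = (1 − |Γ|²)·P_inc = 14.2 W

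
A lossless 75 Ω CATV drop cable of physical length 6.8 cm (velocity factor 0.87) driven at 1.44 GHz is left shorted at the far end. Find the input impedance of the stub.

λ = v/f = 0.87·c / 1.44 GHz = 0.181 m
βl = 2π·l/λ = 2π × 0.375 = 135°
tan(βl) = -0.998
For a shorted stub, Z_in = jZ_0·tan(βl)

Z_in ≈ −j74.8 Ω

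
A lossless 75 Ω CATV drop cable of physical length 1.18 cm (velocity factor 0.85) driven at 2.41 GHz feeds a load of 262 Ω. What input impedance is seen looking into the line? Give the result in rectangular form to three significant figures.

Z_in ≈ 46.3 − j73.2 Ω

λ = v/f = 0.85·c / 2.41 GHz = 0.106 m
βl = 2π·l/λ = 2π × 0.112 = 40.1°
tan(βl) = tan(40.1°) = 0.844
Z_in = Z_0·(Z_L + jZ_0·tanβl)/(Z_0 + jZ_L·tanβl)
     = 75·(262 + j63.3)/(75 + j221)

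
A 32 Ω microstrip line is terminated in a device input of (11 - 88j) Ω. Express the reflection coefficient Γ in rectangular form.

Γ = (Z_L − Z_0)/(Z_L + Z_0) = (-21 − j88)/(43 − j88)

Γ ≈ 0.713 − j0.587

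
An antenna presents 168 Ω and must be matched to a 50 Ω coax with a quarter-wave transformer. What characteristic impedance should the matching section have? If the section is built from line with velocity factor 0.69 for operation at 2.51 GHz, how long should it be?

Z_qwt ≈ 91.7 Ω; length ≈ 2.06 cm

Z_qwt = √(Z_0·R_L) = √(50 × 168) = √8400
λ = 0.69·c/f = 0.0825 m, so l = λ/4 = 0.0206 m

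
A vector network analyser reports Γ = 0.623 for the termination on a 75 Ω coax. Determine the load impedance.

Z_L ≈ 323 Ω

Z_L = Z_0·(1 + Γ)/(1 − Γ) = 75·(1.62)/(0.377)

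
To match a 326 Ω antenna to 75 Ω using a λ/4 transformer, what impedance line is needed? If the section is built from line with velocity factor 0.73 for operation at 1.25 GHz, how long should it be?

Z_qwt = √(Z_0·R_L) = √(75 × 326) = √24450
λ = 0.73·c/f = 0.175 m, so l = λ/4 = 0.0438 m

Z_qwt ≈ 156 Ω; length ≈ 4.38 cm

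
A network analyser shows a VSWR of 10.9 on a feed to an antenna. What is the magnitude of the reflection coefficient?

|Γ| ≈ 0.832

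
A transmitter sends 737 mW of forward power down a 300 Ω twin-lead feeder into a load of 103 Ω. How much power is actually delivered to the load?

Γ = (103 − 300)/(103 + 300) = -0.489
|Γ|² = 0.239
P_refl = |Γ|²·P_inc = 176 mW, P_del = (1 − |Γ|²)·P_inc = 561 mW

P_delivered ≈ 561 mW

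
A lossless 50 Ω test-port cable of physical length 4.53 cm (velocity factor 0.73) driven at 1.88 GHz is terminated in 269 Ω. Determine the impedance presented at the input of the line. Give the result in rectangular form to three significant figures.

λ = v/f = 0.73·c / 1.88 GHz = 0.116 m
βl = 2π·l/λ = 2π × 0.389 = 140°
tan(βl) = tan(140°) = -0.839
Z_in = Z_0·(Z_L + jZ_0·tanβl)/(Z_0 + jZ_L·tanβl)
     = 50·(269 − j42)/(50 − j226)

Z_in ≈ 21.4 + j54.8 Ω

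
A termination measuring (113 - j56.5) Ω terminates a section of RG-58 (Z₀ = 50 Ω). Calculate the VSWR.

VSWR ≈ 2.93

Γ = (Z_L − Z_0)/(Z_L + Z_0) = (63 − j56.5)/(163 − j56.5)
|Γ| = 84.6/173 = 0.491
VSWR = (1 + |Γ|)/(1 − |Γ|) = 1.49/0.509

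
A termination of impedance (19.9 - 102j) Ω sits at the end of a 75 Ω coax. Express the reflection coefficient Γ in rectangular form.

Γ ≈ 0.267 − j0.788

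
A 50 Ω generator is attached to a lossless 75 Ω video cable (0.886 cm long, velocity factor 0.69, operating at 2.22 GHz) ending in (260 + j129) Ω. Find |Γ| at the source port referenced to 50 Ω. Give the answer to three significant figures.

λ = v/f = 0.69·c / 2.22 GHz = 0.0932 m
βl = 2π·l/λ = 2π × 0.095 = 34.2°
tan(βl) = 0.68
Z_in = Z_0·(Z_L + jZ_0·tanβl)/(Z_0 + jZ_L·tanβl) = 68.1 − j115 Ω
Γ_s = (Z_in − Z_s)/(Z_in + Z_s) = (18.1 − j115)/(118 − j115), |Γ_s| = 0.707

|Γ| ≈ 0.707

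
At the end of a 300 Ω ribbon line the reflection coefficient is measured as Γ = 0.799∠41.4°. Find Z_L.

Z_L = Z_0·(1 + Γ)/(1 − Γ) = 300·(1.6 + j0.528)/(0.401 − j0.528)

Z_L ≈ 247 + j721 Ω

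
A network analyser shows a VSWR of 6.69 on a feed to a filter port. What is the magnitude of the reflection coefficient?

|Γ| ≈ 0.74

|Γ| = (S − 1)/(S + 1) = (6.69 − 1)/(6.69 + 1) = 5.69/7.69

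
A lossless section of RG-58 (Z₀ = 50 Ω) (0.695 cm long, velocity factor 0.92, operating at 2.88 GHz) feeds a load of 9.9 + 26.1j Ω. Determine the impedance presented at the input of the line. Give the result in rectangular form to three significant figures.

Z_in ≈ 21.8 + j65.2 Ω

λ = v/f = 0.92·c / 2.88 GHz = 0.0958 m
βl = 2π·l/λ = 2π × 0.0725 = 26.1°
tan(βl) = tan(26.1°) = 0.49
Z_in = Z_0·(Z_L + jZ_0·tanβl)/(Z_0 + jZ_L·tanβl)
     = 50·(9.9 + j50.6)/(37.2 + j4.85)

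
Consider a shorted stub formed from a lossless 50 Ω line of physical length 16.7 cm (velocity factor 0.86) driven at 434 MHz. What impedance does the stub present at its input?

Z_in ≈ −j254 Ω

λ = v/f = 0.86·c / 434 MHz = 0.594 m
βl = 2π·l/λ = 2π × 0.281 = 101°
tan(βl) = -5.08
For a shorted stub, Z_in = jZ_0·tan(βl)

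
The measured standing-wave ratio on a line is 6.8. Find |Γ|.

|Γ| = (S − 1)/(S + 1) = (6.8 − 1)/(6.8 + 1) = 5.8/7.8

|Γ| ≈ 0.744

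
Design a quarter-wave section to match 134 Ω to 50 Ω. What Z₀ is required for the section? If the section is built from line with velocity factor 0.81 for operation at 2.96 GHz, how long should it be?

Z_qwt ≈ 81.9 Ω; length ≈ 2.05 cm

Z_qwt = √(Z_0·R_L) = √(50 × 134) = √6700
λ = 0.81·c/f = 0.0821 m, so l = λ/4 = 0.0205 m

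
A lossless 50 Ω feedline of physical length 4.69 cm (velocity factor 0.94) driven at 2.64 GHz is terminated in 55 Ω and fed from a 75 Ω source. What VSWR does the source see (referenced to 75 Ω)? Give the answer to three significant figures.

λ = v/f = 0.94·c / 2.64 GHz = 0.107 m
βl = 2π·l/λ = 2π × 0.439 = 158°
tan(βl) = -0.403
Z_in = Z_0·(Z_L + jZ_0·tanβl)/(Z_0 + jZ_L·tanβl) = 53.4 + j3.54 Ω
Γ_s = (Z_in − Z_s)/(Z_in + Z_s) = (-21.6 + j3.54)/(128 + j3.54), |Γ_s| = 0.17
VSWR = (1 + |Γ_s|)/(1 − |Γ_s|)

VSWR ≈ 1.41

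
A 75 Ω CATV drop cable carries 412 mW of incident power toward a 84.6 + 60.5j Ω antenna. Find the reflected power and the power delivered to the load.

P_reflected ≈ 53.1 mW; P_delivered ≈ 359 mW

|Γ| = |(9.6 + j60.5)/(159.6 + j60.5)| = 0.359
|Γ|² = 0.129
P_refl = |Γ|²·P_inc = 53.1 mW, P_del = (1 − |Γ|²)·P_inc = 359 mW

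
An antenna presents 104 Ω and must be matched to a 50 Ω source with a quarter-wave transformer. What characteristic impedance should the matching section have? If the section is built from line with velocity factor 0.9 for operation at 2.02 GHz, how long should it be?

Z_qwt ≈ 72.1 Ω; length ≈ 3.34 cm

Z_qwt = √(Z_0·R_L) = √(50 × 104) = √5200
λ = 0.9·c/f = 0.134 m, so l = λ/4 = 0.0334 m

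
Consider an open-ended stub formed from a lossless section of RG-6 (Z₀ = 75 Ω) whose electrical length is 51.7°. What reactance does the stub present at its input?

X_in ≈ -59.2 Ω (capacitive)

tan(βl) = 1.27
For an open-ended stub, Z_in = −jZ_0·cot(βl) = −jZ_0/tan(βl)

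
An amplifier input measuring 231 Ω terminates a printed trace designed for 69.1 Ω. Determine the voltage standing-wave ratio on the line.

VSWR ≈ 3.34

Γ = (231 − 69.1)/(231 + 69.1) = 0.539
VSWR = (1 + 0.539)/(1 − 0.539)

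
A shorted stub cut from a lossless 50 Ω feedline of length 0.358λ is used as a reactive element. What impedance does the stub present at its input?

βl = 2π × 0.358 = 129°
tan(βl) = -1.24
For a shorted stub, Z_in = jZ_0·tan(βl)

Z_in ≈ −j62 Ω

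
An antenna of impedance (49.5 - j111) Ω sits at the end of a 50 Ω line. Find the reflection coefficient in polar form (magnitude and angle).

Γ ≈ 0.745 ∠ -42.1°

Γ = (Z_L − Z_0)/(Z_L + Z_0) = (-0.5 − j111)/(99.5 − j111)
|Γ| = 111/149 = 0.745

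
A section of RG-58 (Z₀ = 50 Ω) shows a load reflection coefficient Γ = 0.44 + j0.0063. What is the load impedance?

Z_L = Z_0·(1 + Γ)/(1 − Γ) = 50·(1.44 + j0.0063)/(0.56 − j0.0063)

Z_L ≈ 129 + j2.01 Ω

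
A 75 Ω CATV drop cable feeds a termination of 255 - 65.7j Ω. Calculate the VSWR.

VSWR ≈ 3.65

Γ = (Z_L − Z_0)/(Z_L + Z_0) = (180 − j65.7)/(330 − j65.7)
|Γ| = 192/336 = 0.569
VSWR = (1 + |Γ|)/(1 − |Γ|) = 1.57/0.431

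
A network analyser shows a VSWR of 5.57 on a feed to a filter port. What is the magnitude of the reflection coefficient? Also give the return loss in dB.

|Γ| ≈ 0.696; return loss ≈ 3.15 dB

|Γ| = (S − 1)/(S + 1) = (5.57 − 1)/(5.57 + 1) = 4.57/6.57
RL = −20·log₁₀|Γ| = −20·log₁₀(0.696)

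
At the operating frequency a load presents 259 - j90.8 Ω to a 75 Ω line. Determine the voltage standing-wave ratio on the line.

VSWR ≈ 3.91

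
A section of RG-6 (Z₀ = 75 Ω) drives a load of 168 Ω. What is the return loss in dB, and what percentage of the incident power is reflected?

Γ = (168 − 75)/(168 + 75) = 0.383
RL = −20·log₁₀(0.383) = 8.34 dB
P_refl/P_inc = |Γ|² = 0.146

RL ≈ 8.34 dB; 14.6% of incident power reflected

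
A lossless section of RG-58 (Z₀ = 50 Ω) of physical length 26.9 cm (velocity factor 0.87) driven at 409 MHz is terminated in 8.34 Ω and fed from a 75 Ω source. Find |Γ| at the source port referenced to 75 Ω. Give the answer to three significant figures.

|Γ| ≈ 0.775

λ = v/f = 0.87·c / 409 MHz = 0.638 m
βl = 2π·l/λ = 2π × 0.422 = 152°
tan(βl) = -0.537
Z_in = Z_0·(Z_L + jZ_0·tanβl)/(Z_0 + jZ_L·tanβl) = 10.7 − j25.9 Ω
Γ_s = (Z_in − Z_s)/(Z_in + Z_s) = (-64.3 − j25.9)/(85.7 − j25.9), |Γ_s| = 0.775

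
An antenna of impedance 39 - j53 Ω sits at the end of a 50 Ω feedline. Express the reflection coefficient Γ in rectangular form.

Γ ≈ 0.171 − j0.494

Γ = (Z_L − Z_0)/(Z_L + Z_0) = (-11 − j53)/(89 − j53)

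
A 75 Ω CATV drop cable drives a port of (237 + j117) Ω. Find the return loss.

Γ = (162 + j117)/(312 + j117), |Γ| = 0.6
RL = −20·log₁₀|Γ| = −20·log₁₀(0.6)

RL ≈ 4.44 dB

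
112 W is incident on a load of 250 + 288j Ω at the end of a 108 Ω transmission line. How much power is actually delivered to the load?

|Γ| = |(142 + j288)/(358 + j288)| = 0.699
|Γ|² = 0.488
P_refl = |Γ|²·P_inc = 54.7 W, P_del = (1 − |Γ|²)·P_inc = 57.3 W

P_delivered ≈ 57.3 W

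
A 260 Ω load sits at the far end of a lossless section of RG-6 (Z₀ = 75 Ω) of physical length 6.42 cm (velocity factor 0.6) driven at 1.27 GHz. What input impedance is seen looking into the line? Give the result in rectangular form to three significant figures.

Z_in ≈ 134 + j119 Ω

λ = v/f = 0.6·c / 1.27 GHz = 0.142 m
βl = 2π·l/λ = 2π × 0.453 = 163°
tan(βl) = tan(163°) = -0.304
Z_in = Z_0·(Z_L + jZ_0·tanβl)/(Z_0 + jZ_L·tanβl)
     = 75·(260 − j22.8)/(75 − j79.2)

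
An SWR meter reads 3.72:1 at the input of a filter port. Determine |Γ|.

|Γ| ≈ 0.576

|Γ| = (S − 1)/(S + 1) = (3.72 − 1)/(3.72 + 1) = 2.72/4.72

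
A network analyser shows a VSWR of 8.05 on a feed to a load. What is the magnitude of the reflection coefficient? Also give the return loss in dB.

|Γ| = (S − 1)/(S + 1) = (8.05 − 1)/(8.05 + 1) = 7.05/9.05
RL = −20·log₁₀|Γ| = −20·log₁₀(0.779)

|Γ| ≈ 0.779; return loss ≈ 2.17 dB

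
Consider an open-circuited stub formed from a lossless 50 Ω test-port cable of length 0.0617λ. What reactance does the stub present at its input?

X_in ≈ -122 Ω (capacitive)

βl = 2π × 0.0617 = 22.2°
tan(βl) = 0.408
For an open-circuited stub, Z_in = −jZ_0·cot(βl) = −jZ_0/tan(βl)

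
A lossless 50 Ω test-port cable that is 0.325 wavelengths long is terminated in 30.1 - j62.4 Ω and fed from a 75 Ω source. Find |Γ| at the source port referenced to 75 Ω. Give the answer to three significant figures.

βl = 2π × 0.325 = 117°
tan(βl) = -1.96
Z_in = Z_0·(Z_L + jZ_0·tanβl)/(Z_0 + jZ_L·tanβl) = 41.8 + j76.7 Ω
Γ_s = (Z_in − Z_s)/(Z_in + Z_s) = (-33.2 + j76.7)/(117 + j76.7), |Γ_s| = 0.598

|Γ| ≈ 0.598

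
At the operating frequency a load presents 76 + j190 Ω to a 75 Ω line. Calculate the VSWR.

Γ = (Z_L − Z_0)/(Z_L + Z_0) = (1 + j190)/(151 + j190)
|Γ| = 190/243 = 0.783
VSWR = (1 + |Γ|)/(1 − |Γ|) = 1.78/0.217

VSWR ≈ 8.21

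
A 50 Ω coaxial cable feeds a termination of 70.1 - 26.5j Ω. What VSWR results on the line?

Γ = (Z_L − Z_0)/(Z_L + Z_0) = (20.1 − j26.5)/(120.1 − j26.5)
|Γ| = 33.3/123 = 0.27
VSWR = (1 + |Γ|)/(1 − |Γ|) = 1.27/0.73

VSWR ≈ 1.74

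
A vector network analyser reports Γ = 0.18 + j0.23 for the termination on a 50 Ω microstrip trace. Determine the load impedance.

Z_L = Z_0·(1 + Γ)/(1 − Γ) = 50·(1.18 + j0.23)/(0.82 − j0.23)

Z_L ≈ 63.1 + j31.7 Ω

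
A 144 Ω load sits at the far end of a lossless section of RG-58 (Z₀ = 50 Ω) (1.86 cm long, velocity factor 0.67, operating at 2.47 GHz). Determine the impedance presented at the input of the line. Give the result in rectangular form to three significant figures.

λ = v/f = 0.67·c / 2.47 GHz = 0.0814 m
βl = 2π·l/λ = 2π × 0.229 = 82.3°
tan(βl) = tan(82.3°) = 7.38
Z_in = Z_0·(Z_L + jZ_0·tanβl)/(Z_0 + jZ_L·tanβl)
     = 50·(144 + j369)/(50 + j1060)

Z_in ≈ 17.6 − j5.94 Ω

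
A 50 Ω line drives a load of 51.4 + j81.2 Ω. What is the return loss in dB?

RL ≈ 4.08 dB

Γ = (1.4 + j81.2)/(101.4 + j81.2), |Γ| = 0.625
RL = −20·log₁₀|Γ| = −20·log₁₀(0.625)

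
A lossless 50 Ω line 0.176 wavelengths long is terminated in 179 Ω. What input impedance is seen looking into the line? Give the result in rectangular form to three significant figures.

βl = 2π × 0.176 = 63.4°
tan(βl) = tan(63.4°) = 1.99
Z_in = Z_0·(Z_L + jZ_0·tanβl)/(Z_0 + jZ_L·tanβl)
     = 50·(179 + j99.7)/(50 + j357)

Z_in ≈ 17.1 − j22.7 Ω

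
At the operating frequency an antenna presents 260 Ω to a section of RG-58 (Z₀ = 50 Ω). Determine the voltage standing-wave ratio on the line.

VSWR ≈ 5.2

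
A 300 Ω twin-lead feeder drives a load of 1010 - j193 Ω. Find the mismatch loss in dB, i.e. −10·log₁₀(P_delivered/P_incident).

mismatch loss ≈ 1.6 dB

Γ = (710 − j193)/(1310 − j193), |Γ| = 0.556
|Γ|² = 0.309, so P_del/P_inc = 1 − |Γ|² = 0.691
ML = −10·log₁₀(1 − |Γ|²)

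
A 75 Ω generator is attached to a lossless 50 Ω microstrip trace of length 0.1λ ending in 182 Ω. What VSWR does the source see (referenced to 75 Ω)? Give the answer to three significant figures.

VSWR ≈ 3.52

βl = 2π × 0.1 = 36°
tan(βl) = 0.727
Z_in = Z_0·(Z_L + jZ_0·tanβl)/(Z_0 + jZ_L·tanβl) = 34.8 − j55.7 Ω
Γ_s = (Z_in − Z_s)/(Z_in + Z_s) = (-40.2 − j55.7)/(110 − j55.7), |Γ_s| = 0.558
VSWR = (1 + |Γ_s|)/(1 − |Γ_s|)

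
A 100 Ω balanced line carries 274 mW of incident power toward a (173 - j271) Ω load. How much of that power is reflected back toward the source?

|Γ| = |(73 − j271)/(273 − j271)| = 0.73
|Γ|² = 0.532
P_refl = |Γ|²·P_inc = 146 mW, P_del = (1 − |Γ|²)·P_inc = 128 mW

P_reflected ≈ 146 mW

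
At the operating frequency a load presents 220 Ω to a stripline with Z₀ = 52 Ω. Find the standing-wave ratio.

Γ = (220 − 52)/(220 + 52) = 0.618
VSWR = (1 + 0.618)/(1 − 0.618)

VSWR ≈ 4.23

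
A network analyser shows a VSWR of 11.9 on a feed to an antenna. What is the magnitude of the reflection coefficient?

|Γ| = (S − 1)/(S + 1) = (11.9 − 1)/(11.9 + 1) = 10.9/12.9

|Γ| ≈ 0.845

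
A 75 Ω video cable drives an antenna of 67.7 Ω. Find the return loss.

RL ≈ 25.8 dB

Γ = (67.7 − 75)/(67.7 + 75) = -0.0512
RL = −20·log₁₀|Γ| = −20·log₁₀(0.0512)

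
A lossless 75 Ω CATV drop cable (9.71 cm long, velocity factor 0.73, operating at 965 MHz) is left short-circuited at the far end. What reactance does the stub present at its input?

λ = v/f = 0.73·c / 965 MHz = 0.227 m
βl = 2π·l/λ = 2π × 0.428 = 154°
tan(βl) = -0.487
For a short-circuited stub, Z_in = jZ_0·tan(βl)

X_in ≈ -36.5 Ω (capacitive)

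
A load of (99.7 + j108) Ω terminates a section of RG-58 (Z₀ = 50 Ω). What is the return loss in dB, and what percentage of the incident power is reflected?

RL ≈ 3.82 dB; 41.5% of incident power reflected

Γ = (49.7 + j108)/(149.7 + j108), |Γ| = 0.644
RL = −20·log₁₀(0.644) = 3.82 dB
P_refl/P_inc = |Γ|² = 0.415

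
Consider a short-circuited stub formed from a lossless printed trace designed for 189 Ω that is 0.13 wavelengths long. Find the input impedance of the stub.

Z_in ≈ +j201 Ω

βl = 2π × 0.13 = 46.8°
tan(βl) = 1.06
For a short-circuited stub, Z_in = jZ_0·tan(βl)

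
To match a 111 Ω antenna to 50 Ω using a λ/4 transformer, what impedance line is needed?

Z_qwt = √(Z_0·R_L) = √(50 × 111) = √5550

Z_qwt ≈ 74.5 Ω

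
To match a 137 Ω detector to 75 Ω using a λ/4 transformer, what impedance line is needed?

Z_qwt = √(Z_0·R_L) = √(75 × 137) = √10280

Z_qwt ≈ 101 Ω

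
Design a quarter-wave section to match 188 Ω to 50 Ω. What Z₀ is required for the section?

Z_qwt = √(Z_0·R_L) = √(50 × 188) = √9400

Z_qwt ≈ 97 Ω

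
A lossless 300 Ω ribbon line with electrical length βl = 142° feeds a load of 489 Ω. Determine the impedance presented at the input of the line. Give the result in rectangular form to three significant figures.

Z_in ≈ 300 + j148 Ω

tan(βl) = tan(142°) = -0.781
Z_in = Z_0·(Z_L + jZ_0·tanβl)/(Z_0 + jZ_L·tanβl)
     = 300·(489 − j234)/(300 − j382)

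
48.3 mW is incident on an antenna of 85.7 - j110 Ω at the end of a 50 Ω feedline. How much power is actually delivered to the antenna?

|Γ| = |(35.7 − j110)/(135.7 − j110)| = 0.662
|Γ|² = 0.438
P_refl = |Γ|²·P_inc = 21.2 mW, P_del = (1 − |Γ|²)·P_inc = 27.1 mW

P_delivered ≈ 27.1 mW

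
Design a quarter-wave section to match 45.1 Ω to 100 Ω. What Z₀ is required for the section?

Z_qwt = √(Z_0·R_L) = √(100 × 45.1) = √4510

Z_qwt ≈ 67.2 Ω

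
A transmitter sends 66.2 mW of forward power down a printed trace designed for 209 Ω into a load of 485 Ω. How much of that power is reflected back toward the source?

P_reflected ≈ 10.5 mW

Γ = (485 − 209)/(485 + 209) = 0.398
|Γ|² = 0.158
P_refl = |Γ|²·P_inc = 10.5 mW, P_del = (1 − |Γ|²)·P_inc = 55.7 mW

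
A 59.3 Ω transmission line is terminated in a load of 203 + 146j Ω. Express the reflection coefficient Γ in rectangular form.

Γ = (Z_L − Z_0)/(Z_L + Z_0) = (143.7 + j146)/(262.3 + j146)

Γ ≈ 0.655 + j0.192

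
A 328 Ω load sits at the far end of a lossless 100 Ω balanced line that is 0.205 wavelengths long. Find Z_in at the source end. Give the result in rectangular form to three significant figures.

βl = 2π × 0.205 = 73.8°
tan(βl) = tan(73.8°) = 3.44
Z_in = Z_0·(Z_L + jZ_0·tanβl)/(Z_0 + jZ_L·tanβl)
     = 100·(328 + j344)/(100 + j1130)

Z_in ≈ 32.8 − j26.1 Ω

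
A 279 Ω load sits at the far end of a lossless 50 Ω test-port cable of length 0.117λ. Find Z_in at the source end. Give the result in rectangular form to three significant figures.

βl = 2π × 0.117 = 42.1°
tan(βl) = tan(42.1°) = 0.904
Z_in = Z_0·(Z_L + jZ_0·tanβl)/(Z_0 + jZ_L·tanβl)
     = 50·(279 + j45.2)/(50 + j252)

Z_in ≈ 19.2 − j51.5 Ω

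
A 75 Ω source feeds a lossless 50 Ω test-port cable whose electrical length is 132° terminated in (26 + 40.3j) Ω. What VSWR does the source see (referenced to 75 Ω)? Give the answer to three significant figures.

VSWR ≈ 5.08

tan(βl) = -1.11
Z_in = Z_0·(Z_L + jZ_0·tanβl)/(Z_0 + jZ_L·tanβl) = 14.8 − j3.53 Ω
Γ_s = (Z_in − Z_s)/(Z_in + Z_s) = (-60.2 − j3.53)/(89.8 − j3.53), |Γ_s| = 0.671
VSWR = (1 + |Γ_s|)/(1 − |Γ_s|)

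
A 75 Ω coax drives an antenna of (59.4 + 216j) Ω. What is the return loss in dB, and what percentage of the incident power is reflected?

RL ≈ 1.4 dB; 72.5% of incident power reflected

Γ = (-15.6 + j216)/(134.4 + j216), |Γ| = 0.851
RL = −20·log₁₀(0.851) = 1.4 dB
P_refl/P_inc = |Γ|² = 0.725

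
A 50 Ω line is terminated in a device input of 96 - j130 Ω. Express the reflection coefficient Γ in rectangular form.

Γ = (Z_L − Z_0)/(Z_L + Z_0) = (46 − j130)/(146 − j130)

Γ ≈ 0.618 − j0.34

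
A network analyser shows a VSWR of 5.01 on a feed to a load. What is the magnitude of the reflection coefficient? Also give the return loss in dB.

|Γ| = (S − 1)/(S + 1) = (5.01 − 1)/(5.01 + 1) = 4.01/6.01
RL = −20·log₁₀|Γ| = −20·log₁₀(0.667)

|Γ| ≈ 0.667; return loss ≈ 3.51 dB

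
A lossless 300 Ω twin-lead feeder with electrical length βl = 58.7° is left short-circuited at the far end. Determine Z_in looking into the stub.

Z_in ≈ +j493 Ω

tan(βl) = 1.64
For a short-circuited stub, Z_in = jZ_0·tan(βl)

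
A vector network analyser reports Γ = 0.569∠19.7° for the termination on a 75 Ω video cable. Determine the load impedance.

Z_L = Z_0·(1 + Γ)/(1 − Γ) = 75·(1.54 + j0.192)/(0.464 − j0.192)

Z_L ≈ 201 + j114 Ω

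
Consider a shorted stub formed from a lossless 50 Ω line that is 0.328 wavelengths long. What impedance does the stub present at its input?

βl = 2π × 0.328 = 118°
tan(βl) = -1.87
For a shorted stub, Z_in = jZ_0·tan(βl)

Z_in ≈ −j93.7 Ω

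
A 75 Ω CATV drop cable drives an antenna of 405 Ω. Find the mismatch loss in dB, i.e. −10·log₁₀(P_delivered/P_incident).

mismatch loss ≈ 2.78 dB

Γ = (405 − 75)/(405 + 75) = 0.688
|Γ|² = 0.473, so P_del/P_inc = 1 − |Γ|² = 0.527
ML = −10·log₁₀(1 − |Γ|²)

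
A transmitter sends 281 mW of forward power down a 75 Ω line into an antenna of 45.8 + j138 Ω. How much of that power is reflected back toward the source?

P_reflected ≈ 166 mW

|Γ| = |(-29.2 + j138)/(120.8 + j138)| = 0.769
|Γ|² = 0.592
P_refl = |Γ|²·P_inc = 166 mW, P_del = (1 − |Γ|²)·P_inc = 115 mW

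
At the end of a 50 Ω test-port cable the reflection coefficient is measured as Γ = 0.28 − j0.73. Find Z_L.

Z_L ≈ 18.5 − j69.4 Ω

Z_L = Z_0·(1 + Γ)/(1 − Γ) = 50·(1.28 − j0.73)/(0.72 + j0.73)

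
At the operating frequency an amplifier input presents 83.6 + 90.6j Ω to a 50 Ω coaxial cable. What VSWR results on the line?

VSWR ≈ 3.98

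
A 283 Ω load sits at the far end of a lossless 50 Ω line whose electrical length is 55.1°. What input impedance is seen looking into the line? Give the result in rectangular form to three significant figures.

Z_in ≈ 12.9 − j33.3 Ω

tan(βl) = tan(55.1°) = 1.43
Z_in = Z_0·(Z_L + jZ_0·tanβl)/(Z_0 + jZ_L·tanβl)
     = 50·(283 + j71.7)/(50 + j406)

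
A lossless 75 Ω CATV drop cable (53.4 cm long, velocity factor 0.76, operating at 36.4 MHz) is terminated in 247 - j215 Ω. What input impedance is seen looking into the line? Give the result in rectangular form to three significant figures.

λ = v/f = 0.76·c / 36.4 MHz = 6.26 m
βl = 2π·l/λ = 2π × 0.0853 = 30.7°
tan(βl) = tan(30.7°) = 0.594
Z_in = Z_0·(Z_L + jZ_0·tanβl)/(Z_0 + jZ_L·tanβl)
     = 75·(247 − j170)/(203 + j147)

Z_in ≈ 30 − j84.8 Ω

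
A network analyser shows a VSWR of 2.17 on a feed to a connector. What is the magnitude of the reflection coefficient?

|Γ| = (S − 1)/(S + 1) = (2.17 − 1)/(2.17 + 1) = 1.17/3.17

|Γ| ≈ 0.369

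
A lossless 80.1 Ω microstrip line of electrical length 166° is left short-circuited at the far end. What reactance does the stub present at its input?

X_in ≈ -20 Ω (capacitive)

tan(βl) = -0.249
For a short-circuited stub, Z_in = jZ_0·tan(βl)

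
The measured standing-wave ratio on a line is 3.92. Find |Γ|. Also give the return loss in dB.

|Γ| ≈ 0.593; return loss ≈ 4.53 dB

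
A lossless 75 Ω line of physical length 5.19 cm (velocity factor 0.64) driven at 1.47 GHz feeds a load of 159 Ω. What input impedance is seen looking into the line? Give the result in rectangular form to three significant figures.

Z_in ≈ 70.3 + j55.6 Ω

λ = v/f = 0.64·c / 1.47 GHz = 0.131 m
βl = 2π·l/λ = 2π × 0.397 = 143°
tan(βl) = tan(143°) = -0.752
Z_in = Z_0·(Z_L + jZ_0·tanβl)/(Z_0 + jZ_L·tanβl)
     = 75·(159 − j56.4)/(75 − j120)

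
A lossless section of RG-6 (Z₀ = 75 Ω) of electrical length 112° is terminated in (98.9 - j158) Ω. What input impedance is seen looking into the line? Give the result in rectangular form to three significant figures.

tan(βl) = tan(112°) = -2.48
Z_in = Z_0·(Z_L + jZ_0·tanβl)/(Z_0 + jZ_L·tanβl)
     = 75·(98.9 − j344)/(-316 − j245)

Z_in ≈ 24.8 + j62.3 Ω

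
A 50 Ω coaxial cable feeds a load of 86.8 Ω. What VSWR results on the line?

Γ = (86.8 − 50)/(86.8 + 50) = 0.269
VSWR = (1 + 0.269)/(1 − 0.269)

VSWR ≈ 1.74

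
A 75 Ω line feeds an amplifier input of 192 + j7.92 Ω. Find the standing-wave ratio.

VSWR ≈ 2.57

Γ = (Z_L − Z_0)/(Z_L + Z_0) = (117 + j7.92)/(267 + j7.92)
|Γ| = 117/267 = 0.439
VSWR = (1 + |Γ|)/(1 − |Γ|) = 1.44/0.561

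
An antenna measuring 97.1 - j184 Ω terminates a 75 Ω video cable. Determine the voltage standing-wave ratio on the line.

Γ = (Z_L − Z_0)/(Z_L + Z_0) = (22.1 − j184)/(172.1 − j184)
|Γ| = 185/252 = 0.736
VSWR = (1 + |Γ|)/(1 − |Γ|) = 1.74/0.264

VSWR ≈ 6.56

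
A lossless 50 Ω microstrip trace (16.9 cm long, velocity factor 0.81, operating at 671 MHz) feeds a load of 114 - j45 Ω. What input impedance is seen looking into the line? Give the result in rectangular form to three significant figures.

Z_in ≈ 134 + j11.6 Ω

λ = v/f = 0.81·c / 671 MHz = 0.362 m
βl = 2π·l/λ = 2π × 0.467 = 168°
tan(βl) = tan(168°) = -0.213
Z_in = Z_0·(Z_L + jZ_0·tanβl)/(Z_0 + jZ_L·tanβl)
     = 50·(114 − j55.6)/(40.4 − j24.2)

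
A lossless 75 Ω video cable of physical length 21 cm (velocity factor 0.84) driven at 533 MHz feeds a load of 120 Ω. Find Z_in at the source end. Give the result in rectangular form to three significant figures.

Z_in ≈ 101 + j31.9 Ω

λ = v/f = 0.84·c / 533 MHz = 0.473 m
βl = 2π·l/λ = 2π × 0.444 = 160°
tan(βl) = tan(160°) = -0.366
Z_in = Z_0·(Z_L + jZ_0·tanβl)/(Z_0 + jZ_L·tanβl)
     = 75·(120 − j27.4)/(75 − j43.9)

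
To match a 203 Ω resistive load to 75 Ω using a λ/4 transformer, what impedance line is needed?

Z_qwt ≈ 123 Ω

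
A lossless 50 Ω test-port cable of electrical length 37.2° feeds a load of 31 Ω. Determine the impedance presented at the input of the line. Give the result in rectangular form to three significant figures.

tan(βl) = tan(37.2°) = 0.759
Z_in = Z_0·(Z_L + jZ_0·tanβl)/(Z_0 + jZ_L·tanβl)
     = 50·(31 + j38)/(50 + j23.5)

Z_in ≈ 40 + j19.1 Ω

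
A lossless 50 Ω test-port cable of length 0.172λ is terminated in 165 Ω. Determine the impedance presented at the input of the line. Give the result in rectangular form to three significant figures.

βl = 2π × 0.172 = 61.9°
tan(βl) = tan(61.9°) = 1.87
Z_in = Z_0·(Z_L + jZ_0·tanβl)/(Z_0 + jZ_L·tanβl)
     = 50·(165 + j93.7)/(50 + j309)

Z_in ≈ 19 − j23.6 Ω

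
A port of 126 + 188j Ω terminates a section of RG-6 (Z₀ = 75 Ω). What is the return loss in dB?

RL ≈ 3 dB

Γ = (51 + j188)/(201 + j188), |Γ| = 0.708
RL = −20·log₁₀|Γ| = −20·log₁₀(0.708)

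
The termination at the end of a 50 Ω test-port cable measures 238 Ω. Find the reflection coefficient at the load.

Γ = (Z_L − Z_0)/(Z_L + Z_0) = (238 − 50)/(238 + 50) = 188/288

Γ = 0.653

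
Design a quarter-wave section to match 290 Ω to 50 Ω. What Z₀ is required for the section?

Z_qwt ≈ 120 Ω

Z_qwt = √(Z_0·R_L) = √(50 × 290) = √14500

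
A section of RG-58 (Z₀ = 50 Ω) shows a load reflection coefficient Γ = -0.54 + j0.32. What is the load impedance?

Z_L ≈ 12.2 + j12.9 Ω

Z_L = Z_0·(1 + Γ)/(1 − Γ) = 50·(0.46 + j0.32)/(1.54 − j0.32)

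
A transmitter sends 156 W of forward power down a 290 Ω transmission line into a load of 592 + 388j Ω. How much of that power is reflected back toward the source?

|Γ| = |(302 + j388)/(882 + j388)| = 0.51
|Γ|² = 0.26
P_refl = |Γ|²·P_inc = 40.6 W, P_del = (1 − |Γ|²)·P_inc = 115 W

P_reflected ≈ 40.6 W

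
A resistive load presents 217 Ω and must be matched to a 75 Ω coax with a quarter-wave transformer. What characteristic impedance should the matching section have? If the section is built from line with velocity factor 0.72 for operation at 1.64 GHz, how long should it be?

Z_qwt = √(Z_0·R_L) = √(75 × 217) = √16280
λ = 0.72·c/f = 0.132 m, so l = λ/4 = 0.0329 m

Z_qwt ≈ 128 Ω; length ≈ 3.29 cm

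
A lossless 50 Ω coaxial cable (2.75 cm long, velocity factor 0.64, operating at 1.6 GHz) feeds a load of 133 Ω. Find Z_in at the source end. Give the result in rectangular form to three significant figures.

λ = v/f = 0.64·c / 1.6 GHz = 0.12 m
βl = 2π·l/λ = 2π × 0.229 = 82.5°
tan(βl) = tan(82.5°) = 7.6
Z_in = Z_0·(Z_L + jZ_0·tanβl)/(Z_0 + jZ_L·tanβl)
     = 50·(133 + j380)/(50 + j1010)

Z_in ≈ 19.1 − j5.64 Ω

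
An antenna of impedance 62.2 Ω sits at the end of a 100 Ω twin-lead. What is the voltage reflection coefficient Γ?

Γ = -0.233

Γ = (Z_L − Z_0)/(Z_L + Z_0) = (62.2 − 100)/(62.2 + 100) = -37.8/162.2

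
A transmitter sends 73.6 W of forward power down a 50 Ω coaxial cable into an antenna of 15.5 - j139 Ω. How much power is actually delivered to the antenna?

P_delivered ≈ 9.66 W

|Γ| = |(-34.5 − j139)/(65.5 − j139)| = 0.932
|Γ|² = 0.869
P_refl = |Γ|²·P_inc = 63.9 W, P_del = (1 − |Γ|²)·P_inc = 9.66 W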